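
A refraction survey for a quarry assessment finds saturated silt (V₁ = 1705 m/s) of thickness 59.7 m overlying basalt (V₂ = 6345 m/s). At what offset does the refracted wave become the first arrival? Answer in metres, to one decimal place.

157.3 m

x_cross = 2h·√((V₂+V₁)/(V₂−V₁)).
(V₂+V₁)/(V₂−V₁) = (6345+1705)/(6345−1705) = 1.7349; √ = 1.3172.
x_cross = 2·59.7·1.3172 = 157.27 m.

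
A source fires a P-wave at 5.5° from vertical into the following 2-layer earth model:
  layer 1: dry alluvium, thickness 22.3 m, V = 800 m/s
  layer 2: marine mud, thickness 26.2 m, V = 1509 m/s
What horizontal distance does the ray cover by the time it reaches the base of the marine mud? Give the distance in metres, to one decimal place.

7.0 m

Ray parameter p = sin 5.5° / 800 m/s = 1.1981e-04 s/m.
Layer 1: θ = 5.50°; offset = 22.3·tan 5.50° = 2.147 m.
Layer 2: sin θ = p·1509 = 0.1808 → θ = 10.42°; offset = 26.2·tan 10.42° = 4.816 m.
Summing the layer offsets gives 6.963 m.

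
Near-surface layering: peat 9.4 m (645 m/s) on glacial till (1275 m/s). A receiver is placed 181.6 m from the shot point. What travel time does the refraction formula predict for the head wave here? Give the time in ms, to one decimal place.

t = x/V₂ + 2h·√(V₂²−V₁²)/(V₁V₂).
√(V₂²−V₁²) = √(1275²−645²) = 1099.8 m/s; delay term = 2·9.4·1099.8/(645·1275) = 0.02514 s.
t = 181.6/1275 + 0.02514 = 0.16757 s.

167.6 ms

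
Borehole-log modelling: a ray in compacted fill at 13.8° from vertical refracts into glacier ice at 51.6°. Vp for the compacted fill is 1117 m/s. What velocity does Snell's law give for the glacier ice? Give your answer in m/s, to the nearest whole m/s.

3670 m/s

Snell's law: sin 13.8°/V₁ = sin 51.6°/V₂.
V₂ = V₁·sin 51.6°/sin 13.8° = 1117 × 3.2855 = 3669.87 m/s.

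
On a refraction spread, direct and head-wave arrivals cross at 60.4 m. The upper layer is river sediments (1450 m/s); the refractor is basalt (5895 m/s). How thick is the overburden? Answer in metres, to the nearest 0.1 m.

23.5 m

x_cross = 2h·√((V₂+V₁)/(V₂−V₁)) → h = x_cross / (2·√((V₂+V₁)/(V₂−V₁))).
√((V₂+V₁)/(V₂−V₁)) = √((5895+1450)/(5895−1450)) = 1.2855.
h = 60.4 / (2·1.2855) = 23.49 m.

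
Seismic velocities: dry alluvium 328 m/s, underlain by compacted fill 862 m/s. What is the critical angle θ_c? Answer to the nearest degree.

22°

At critical incidence the refracted ray runs along the interface (θ₂ = 90°), so sin θ_c = V₁/V₂.
θ_c = arcsin(328/862) = arcsin 0.3805 = 22.37°.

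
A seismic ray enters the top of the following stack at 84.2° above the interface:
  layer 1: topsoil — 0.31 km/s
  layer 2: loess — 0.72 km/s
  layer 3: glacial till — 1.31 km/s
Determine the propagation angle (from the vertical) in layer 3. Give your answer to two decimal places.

25.28°

From the normal: θ₁ = 90° − 84.2° = 5.8°.
Snell's law across each interface conserves sin θ / V, so sin θ_3 = V_3·sin θ₁/V₁.
sin θ_3 = 1.31 × sin 5.8° / 0.31 = 0.4270.
θ_3 = arcsin 0.4270 = 25.28°.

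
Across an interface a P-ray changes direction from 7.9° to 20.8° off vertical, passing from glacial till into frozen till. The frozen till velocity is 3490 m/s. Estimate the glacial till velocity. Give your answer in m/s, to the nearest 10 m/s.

sin 7.9° = 0.1374; sin 20.8° = 0.3551.
V₁ = V₂·(sin θ₁/sin θ₂) = 3490·(0.1374/0.3551) = 1350.81 m/s.

1350 m/s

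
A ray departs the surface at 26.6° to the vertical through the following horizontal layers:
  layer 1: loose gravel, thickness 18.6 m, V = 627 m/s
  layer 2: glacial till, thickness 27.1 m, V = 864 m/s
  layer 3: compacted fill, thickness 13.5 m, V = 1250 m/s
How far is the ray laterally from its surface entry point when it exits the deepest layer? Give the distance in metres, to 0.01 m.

p = sin θ₁/V₁ = sin 26.6°/627 = 7.1413e-04 s/m is conserved through the stack.
Layer 1: θ = 26.60°; offset = 18.6·tan 26.60° = 9.3142 m.
Layer 2: sin θ = p·864 = 0.6170 → θ = 38.10°; offset = 27.1·tan 38.10° = 21.2475 m.
Layer 3: sin θ = p·1250 = 0.8927 → θ = 63.21°; offset = 13.5·tan 63.21° = 26.7366 m.
Summing the layer offsets gives 57.2984 m.

57.30 m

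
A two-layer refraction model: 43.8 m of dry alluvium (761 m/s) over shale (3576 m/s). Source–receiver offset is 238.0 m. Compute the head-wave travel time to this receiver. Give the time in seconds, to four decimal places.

t = x/V₂ + 2h·√(V₂²−V₁²)/(V₁V₂).
√(V₂²−V₁²) = √(3576²−761²) = 3494.1 m/s; delay term = 2·43.8·3494.1/(761·3576) = 0.11247 s.
t = 238.0/3576 + 0.11247 = 0.17903 s.

0.1790 s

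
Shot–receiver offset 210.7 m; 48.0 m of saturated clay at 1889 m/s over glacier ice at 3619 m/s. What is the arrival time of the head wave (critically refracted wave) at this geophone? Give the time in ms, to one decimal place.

101.6 ms

θ_c = arcsin(V₁/V₂) = arcsin(1889/3619) = 31.46°, cos θ_c = 0.8530.
Intercept time tᵢ = 2h cos θ_c / V₁ = 2·48.0·0.8530/1889 = 0.04335 s.
t = x/V₂ + tᵢ = 210.7/3619 + 0.04335 = 0.10157 s.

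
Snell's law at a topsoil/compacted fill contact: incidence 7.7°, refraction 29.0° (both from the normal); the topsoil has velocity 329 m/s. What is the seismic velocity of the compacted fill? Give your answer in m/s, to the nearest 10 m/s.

1190 m/s

Snell's law: sin 7.7°/V₁ = sin 29.0°/V₂.
V₂ = V₁·sin 29.0°/sin 7.7° = 329 × 3.6184 = 1190.44 m/s.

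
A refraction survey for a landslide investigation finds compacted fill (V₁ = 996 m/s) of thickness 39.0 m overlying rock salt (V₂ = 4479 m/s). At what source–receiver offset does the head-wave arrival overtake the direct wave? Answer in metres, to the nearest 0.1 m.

97.8 m

x_cross = 2h·√((V₂+V₁)/(V₂−V₁)).
(V₂+V₁)/(V₂−V₁) = (4479+996)/(4479−996) = 1.5719; √ = 1.2538.
x_cross = 2·39.0·1.2538 = 97.79 m.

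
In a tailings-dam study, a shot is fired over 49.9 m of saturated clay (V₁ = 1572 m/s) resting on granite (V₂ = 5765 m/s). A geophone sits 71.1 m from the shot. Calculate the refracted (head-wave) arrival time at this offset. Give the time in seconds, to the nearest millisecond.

0.073 s

θ_c = arcsin(V₁/V₂) = arcsin(1572/5765) = 15.82°, cos θ_c = 0.9621.
Intercept time tᵢ = 2h cos θ_c / V₁ = 2·49.9·0.9621/1572 = 0.06108 s.
t = x/V₂ + tᵢ = 71.1/5765 + 0.06108 = 0.07341 s.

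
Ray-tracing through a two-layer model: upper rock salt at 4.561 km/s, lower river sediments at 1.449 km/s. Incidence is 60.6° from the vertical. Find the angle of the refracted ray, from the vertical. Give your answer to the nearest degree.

16°

Snell's law: sin θ₂ = (V₂/V₁)·sin θ₁ = (1.449/4.561)·sin 60.6° = 0.2768.
θ₂ = sin⁻¹(0.2768) = 16.07° (from vertical).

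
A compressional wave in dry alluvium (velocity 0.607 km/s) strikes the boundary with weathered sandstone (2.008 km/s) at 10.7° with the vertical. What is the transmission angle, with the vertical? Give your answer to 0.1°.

Snell's law: sin θ₂ = (V₂/V₁)·sin θ₁ = (2.008/0.607)·sin 10.7° = 0.6142.
θ₂ = sin⁻¹(0.6142) = 37.89° (from vertical).

37.9°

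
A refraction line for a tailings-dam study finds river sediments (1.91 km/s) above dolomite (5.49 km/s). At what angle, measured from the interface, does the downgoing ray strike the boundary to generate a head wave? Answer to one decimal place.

At critical incidence the refracted ray runs along the interface (θ₂ = 90°), so sin θ_c = V₁/V₂.
θ_c = arcsin(1.91/5.49) = arcsin 0.3479 = 20.36°.
Measured from the interface: 90° − 20.36° = 69.64°.

69.6°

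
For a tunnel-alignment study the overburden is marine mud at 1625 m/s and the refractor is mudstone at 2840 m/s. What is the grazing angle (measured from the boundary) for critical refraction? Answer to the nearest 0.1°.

55.1°

At critical incidence the refracted ray runs along the interface (θ₂ = 90°), so sin θ_c = V₁/V₂.
θ_c = arcsin(1625/2840) = arcsin 0.5722 = 34.90°.
Measured from the interface: 90° − 34.90° = 55.10°.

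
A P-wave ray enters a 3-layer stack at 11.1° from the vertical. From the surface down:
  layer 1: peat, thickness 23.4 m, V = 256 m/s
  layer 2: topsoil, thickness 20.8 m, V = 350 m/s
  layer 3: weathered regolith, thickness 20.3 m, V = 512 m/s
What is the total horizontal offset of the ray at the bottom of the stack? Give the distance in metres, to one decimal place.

Apply Snell's law at each interface; in layer i the horizontal offset is hᵢ·tan θᵢ.
Layer 1: θ = 11.10°; offset = 23.4·tan 11.10° = 4.591 m.
Layer 2: sin θ = 350·sin 11.1°/256 = 0.2632, θ = 15.26°; offset = 20.8·tan 15.26° = 5.675 m.
Layer 3: sin θ = 512·sin 11.1°/256 = 0.3850, θ = 22.65°; offset = 20.3·tan 22.65° = 8.469 m.
Summing the layer offsets gives 18.735 m.

18.7 m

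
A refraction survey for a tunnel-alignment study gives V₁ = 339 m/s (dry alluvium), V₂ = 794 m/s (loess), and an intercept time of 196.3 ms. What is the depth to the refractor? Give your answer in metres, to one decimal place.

36.8 m

θ_c = arcsin(339/794) = 25.27°; cos θ_c = 0.9043.
tᵢ = 2h cos θ_c/V₁ ⇒ h = tᵢ·V₁/(2 cos θ_c) = 0.1963·339/(2·0.9043) = 36.80 m.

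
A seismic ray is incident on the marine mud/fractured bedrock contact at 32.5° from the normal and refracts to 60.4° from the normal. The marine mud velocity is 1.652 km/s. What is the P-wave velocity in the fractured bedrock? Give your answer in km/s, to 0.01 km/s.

sin 32.5° = 0.5373; sin 60.4° = 0.8695.
V₂ = V₁·(sin θ₂/sin θ₁) = 1.652·(0.8695/0.5373) = 2.67 km/s.

2.67 km/s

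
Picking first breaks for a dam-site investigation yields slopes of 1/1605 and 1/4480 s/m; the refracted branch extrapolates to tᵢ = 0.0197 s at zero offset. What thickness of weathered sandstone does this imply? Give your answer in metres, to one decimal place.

16.9 m

θ_c = arcsin(1605/4480) = 20.99°; cos θ_c = 0.9336.
tᵢ = 2h cos θ_c/V₁ ⇒ h = tᵢ·V₁/(2 cos θ_c) = 0.0197·1605/(2·0.9336) = 16.93 m.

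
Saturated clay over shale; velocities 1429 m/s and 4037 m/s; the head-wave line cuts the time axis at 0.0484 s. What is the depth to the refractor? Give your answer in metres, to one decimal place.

θ_c = arcsin(1429/4037) = 20.73°; cos θ_c = 0.9353.
tᵢ = 2h cos θ_c/V₁ ⇒ h = tᵢ·V₁/(2 cos θ_c) = 0.0484·1429/(2·0.9353) = 36.98 m.

37.0 m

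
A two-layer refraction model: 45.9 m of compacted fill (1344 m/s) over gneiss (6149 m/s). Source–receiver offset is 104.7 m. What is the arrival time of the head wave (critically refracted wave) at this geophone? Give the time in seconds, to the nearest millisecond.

0.084 s

θ_c = arcsin(V₁/V₂) = arcsin(1344/6149) = 12.63°, cos θ_c = 0.9758.
Intercept time tᵢ = 2h cos θ_c / V₁ = 2·45.9·0.9758/1344 = 0.06665 s.
t = x/V₂ + tᵢ = 104.7/6149 + 0.06665 = 0.08368 s.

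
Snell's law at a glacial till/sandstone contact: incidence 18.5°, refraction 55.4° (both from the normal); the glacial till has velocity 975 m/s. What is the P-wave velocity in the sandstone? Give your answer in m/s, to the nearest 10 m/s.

sin 18.5° = 0.3173; sin 55.4° = 0.8231.
V₂ = V₁·(sin θ₂/sin θ₁) = 975·(0.8231/0.3173) = 2529.30 m/s.

2530 m/s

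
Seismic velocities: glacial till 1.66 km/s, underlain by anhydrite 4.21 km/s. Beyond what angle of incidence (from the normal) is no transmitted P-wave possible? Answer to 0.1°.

23.2°

Critical incidence: sin θ_c = V₁/V₂ = 1.66/4.21 = 0.3943.
θ_c = arcsin 0.3943 = 23.22°.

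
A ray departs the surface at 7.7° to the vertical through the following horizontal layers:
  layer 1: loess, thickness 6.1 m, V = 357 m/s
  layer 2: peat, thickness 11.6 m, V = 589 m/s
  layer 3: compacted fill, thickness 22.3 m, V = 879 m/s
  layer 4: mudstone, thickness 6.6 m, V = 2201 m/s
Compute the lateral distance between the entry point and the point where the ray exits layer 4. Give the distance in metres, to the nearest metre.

21 m

p = sin θ₁/V₁ = sin 7.7°/357 = 3.7531e-04 s/m is conserved through the stack.
Layer 1: θ = 7.70°; offset = 6.1·tan 7.70° = 0.825 m.
Layer 2: sin θ = p·589 = 0.2211 → θ = 12.77°; offset = 11.6·tan 12.77° = 2.629 m.
Layer 3: sin θ = p·879 = 0.3299 → θ = 19.26°; offset = 22.3·tan 19.26° = 7.793 m.
Layer 4: sin θ = p·2201 = 0.8261 → θ = 55.70°; offset = 6.6·tan 55.70° = 9.674 m.
Σ offsets = 20.921 m.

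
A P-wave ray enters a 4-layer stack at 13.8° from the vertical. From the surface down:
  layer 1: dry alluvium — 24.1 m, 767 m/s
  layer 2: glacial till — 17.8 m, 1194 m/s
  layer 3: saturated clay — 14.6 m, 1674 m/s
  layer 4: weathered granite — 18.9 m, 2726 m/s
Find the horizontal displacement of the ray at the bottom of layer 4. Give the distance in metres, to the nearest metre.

Apply Snell's law at each interface; in layer i the horizontal offset is hᵢ·tan θᵢ.
Layer 1: θ = 13.80°; offset = 24.1·tan 13.80° = 5.920 m.
Layer 2: sin θ = 1194·sin 13.8°/767 = 0.3713, θ = 21.80°; offset = 17.8·tan 21.80° = 7.119 m.
Layer 3: sin θ = 1674·sin 13.8°/767 = 0.5206, θ = 31.37°; offset = 14.6·tan 31.37° = 8.902 m.
Layer 4: sin θ = 2726·sin 13.8°/767 = 0.8478, θ = 57.97°; offset = 18.9·tan 57.97° = 30.211 m.
Summing the layer offsets gives 52.152 m.

52 m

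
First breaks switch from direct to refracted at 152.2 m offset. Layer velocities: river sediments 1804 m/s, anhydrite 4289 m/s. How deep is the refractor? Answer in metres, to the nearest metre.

49 m

x_cross = 2h·√((V₂+V₁)/(V₂−V₁)) → h = x_cross / (2·√((V₂+V₁)/(V₂−V₁))).
√((V₂+V₁)/(V₂−V₁)) = √((4289+1804)/(4289−1804)) = 1.5659.
h = 152.2 / (2·1.5659) = 48.60 m.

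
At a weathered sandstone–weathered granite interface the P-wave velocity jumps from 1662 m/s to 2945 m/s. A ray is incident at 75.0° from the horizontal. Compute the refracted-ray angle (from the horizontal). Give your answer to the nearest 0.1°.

62.7°

Angle from the normal: 90° − 75.0° = 15.0°.
sin θ₁/V₁ = sin θ₂/V₂ ⇒ sin θ₂ = 2945·sin 15.0°/1662 = 2945·0.2588/1662 = 0.4586.
θ₂ = arcsin 0.4586 = 27.30° from the normal.
From the interface: 90° − 27.30° = 62.70°.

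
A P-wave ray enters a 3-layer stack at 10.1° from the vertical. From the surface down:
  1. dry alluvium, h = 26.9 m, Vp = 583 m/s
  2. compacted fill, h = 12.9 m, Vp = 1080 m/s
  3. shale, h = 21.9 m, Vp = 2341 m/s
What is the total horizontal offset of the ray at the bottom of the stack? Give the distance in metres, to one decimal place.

30.9 m

Apply Snell's law at each interface; in layer i the horizontal offset is hᵢ·tan θᵢ.
Layer 1: θ = 10.10°; offset = 26.9·tan 10.10° = 4.792 m.
Layer 2: sin θ = 1080·sin 10.1°/583 = 0.3249, θ = 18.96°; offset = 12.9·tan 18.96° = 4.431 m.
Layer 3: sin θ = 2341·sin 10.1°/583 = 0.7042, θ = 44.76°; offset = 21.9·tan 44.76° = 21.719 m.
Σ offsets = 30.942 m.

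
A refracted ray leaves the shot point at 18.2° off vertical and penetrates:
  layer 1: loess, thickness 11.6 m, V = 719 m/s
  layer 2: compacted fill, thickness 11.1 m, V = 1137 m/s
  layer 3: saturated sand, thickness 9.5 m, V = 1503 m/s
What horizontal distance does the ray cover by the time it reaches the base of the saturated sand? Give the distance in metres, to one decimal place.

p = sin θ₁/V₁ = sin 18.2°/719 = 4.3440e-04 s/m is conserved through the stack.
Layer 1: θ = 18.20°; offset = 11.6·tan 18.20° = 3.814 m.
Layer 2: sin θ = p·1137 = 0.4939 → θ = 29.60°; offset = 11.1·tan 29.60° = 6.305 m.
Layer 3: sin θ = p·1503 = 0.6529 → θ = 40.76°; offset = 9.5·tan 40.76° = 8.189 m.
Total horizontal offset = 18.308 m.

18.3 m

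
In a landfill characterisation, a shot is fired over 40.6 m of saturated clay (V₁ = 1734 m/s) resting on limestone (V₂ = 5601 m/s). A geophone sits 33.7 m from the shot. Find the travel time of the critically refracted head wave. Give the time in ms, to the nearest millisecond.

θ_c = arcsin(V₁/V₂) = arcsin(1734/5601) = 18.03°, cos θ_c = 0.9509.
Intercept time tᵢ = 2h cos θ_c / V₁ = 2·40.6·0.9509/1734 = 0.04453 s.
t = x/V₂ + tᵢ = 33.7/5601 + 0.04453 = 0.05054 s.

51 ms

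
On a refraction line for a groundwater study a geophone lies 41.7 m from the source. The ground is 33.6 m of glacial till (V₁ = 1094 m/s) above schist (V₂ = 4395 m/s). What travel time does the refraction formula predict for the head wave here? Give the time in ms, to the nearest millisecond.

t = x/V₂ + 2h·√(V₂²−V₁²)/(V₁V₂).
√(V₂²−V₁²) = √(4395²−1094²) = 4256.7 m/s; delay term = 2·33.6·4256.7/(1094·4395) = 0.05949 s.
t = 41.7/4395 + 0.05949 = 0.06898 s.

69 ms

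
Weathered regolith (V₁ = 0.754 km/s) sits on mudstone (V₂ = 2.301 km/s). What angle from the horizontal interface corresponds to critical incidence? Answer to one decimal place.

70.9°

Critical incidence: sin θ_c = V₁/V₂ = 0.754/2.301 = 0.3277.
θ_c = arcsin 0.3277 = 19.13°.
Measured from the interface: 90° − 19.13° = 70.87°.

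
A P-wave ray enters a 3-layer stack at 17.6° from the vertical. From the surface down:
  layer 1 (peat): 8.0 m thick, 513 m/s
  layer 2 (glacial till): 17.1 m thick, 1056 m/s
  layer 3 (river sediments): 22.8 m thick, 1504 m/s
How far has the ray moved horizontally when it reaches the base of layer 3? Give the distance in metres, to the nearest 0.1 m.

Apply Snell's law at each interface; in layer i the horizontal offset is hᵢ·tan θᵢ.
Layer 1: θ = 17.60°; offset = 8.0·tan 17.60° = 2.538 m.
Layer 2: sin θ = 1056·sin 17.6°/513 = 0.6224, θ = 38.49°; offset = 17.1·tan 38.49° = 13.599 m.
Layer 3: sin θ = 1504·sin 17.6°/513 = 0.8865, θ = 62.43°; offset = 22.8·tan 62.43° = 43.676 m.
Total horizontal offset = 59.812 m.

59.8 m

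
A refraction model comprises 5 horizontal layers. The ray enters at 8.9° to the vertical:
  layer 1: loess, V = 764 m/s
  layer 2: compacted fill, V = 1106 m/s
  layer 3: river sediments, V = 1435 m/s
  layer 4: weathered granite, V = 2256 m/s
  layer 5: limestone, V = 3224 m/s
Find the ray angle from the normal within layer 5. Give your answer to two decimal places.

Ray parameter p = sin 8.9° / 764 = 2.0250e-04 s/m.
sin θ_5 = p·V_5 = 2.0250e-04 × 3224 = 0.6529.
θ_5 = 40.76° from the vertical.

40.76°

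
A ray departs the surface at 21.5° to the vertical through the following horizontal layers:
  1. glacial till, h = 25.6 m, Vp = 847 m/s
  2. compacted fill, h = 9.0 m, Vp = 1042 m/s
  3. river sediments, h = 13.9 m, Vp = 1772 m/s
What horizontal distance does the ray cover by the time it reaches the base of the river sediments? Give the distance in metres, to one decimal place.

Ray parameter p = sin 21.5° / 847 m/s = 4.3271e-04 s/m.
Layer 1: θ = 21.50°; offset = 25.6·tan 21.50° = 10.084 m.
Layer 2: sin θ = p·1042 = 0.4509 → θ = 26.80°; offset = 9.0·tan 26.80° = 4.546 m.
Layer 3: sin θ = p·1772 = 0.7668 → θ = 50.06°; offset = 13.9·tan 50.06° = 16.603 m.
Σ offsets = 31.233 m.

31.2 m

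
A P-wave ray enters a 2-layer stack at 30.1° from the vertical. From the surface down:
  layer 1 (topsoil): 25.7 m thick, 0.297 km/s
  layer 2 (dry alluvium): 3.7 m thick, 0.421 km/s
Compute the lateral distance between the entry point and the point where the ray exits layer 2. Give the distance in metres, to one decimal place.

Apply Snell's law at each interface; in layer i the horizontal offset is hᵢ·tan θᵢ.
Layer 1: θ = 30.10°; offset = 25.7·tan 30.10° = 14.898 m.
Layer 2: sin θ = 0.421·sin 30.1°/0.297 = 0.7109, θ = 45.31°; offset = 3.7·tan 45.31° = 3.740 m.
Σ offsets = 18.638 m.

18.6 m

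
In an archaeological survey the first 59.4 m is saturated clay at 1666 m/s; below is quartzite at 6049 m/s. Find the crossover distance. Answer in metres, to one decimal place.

157.6 m

x_cross = 2h·√((V₂+V₁)/(V₂−V₁)).
(V₂+V₁)/(V₂−V₁) = (6049+1666)/(6049−1666) = 1.7602; √ = 1.3267.
x_cross = 2·59.4·1.3267 = 157.62 m.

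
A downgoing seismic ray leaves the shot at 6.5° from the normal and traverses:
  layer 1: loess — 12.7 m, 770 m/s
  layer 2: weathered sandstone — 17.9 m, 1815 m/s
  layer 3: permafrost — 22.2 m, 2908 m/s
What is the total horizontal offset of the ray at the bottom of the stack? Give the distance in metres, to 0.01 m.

Ray parameter p = sin 6.5° / 770 m/s = 1.4702e-04 s/m.
Layer 1: θ = 6.50°; offset = 12.7·tan 6.50° = 1.4470 m.
Layer 2: sin θ = p·1815 = 0.2668 → θ = 15.48°; offset = 17.9·tan 15.48° = 4.9561 m.
Layer 3: sin θ = p·2908 = 0.4275 → θ = 25.31°; offset = 22.2·tan 25.31° = 10.4989 m.
Total horizontal offset = 16.9020 m.

16.90 m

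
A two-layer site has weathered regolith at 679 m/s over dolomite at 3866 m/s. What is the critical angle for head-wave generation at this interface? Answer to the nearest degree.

Critical incidence: sin θ_c = V₁/V₂ = 679/3866 = 0.1756.
θ_c = arcsin 0.1756 = 10.12°.

10°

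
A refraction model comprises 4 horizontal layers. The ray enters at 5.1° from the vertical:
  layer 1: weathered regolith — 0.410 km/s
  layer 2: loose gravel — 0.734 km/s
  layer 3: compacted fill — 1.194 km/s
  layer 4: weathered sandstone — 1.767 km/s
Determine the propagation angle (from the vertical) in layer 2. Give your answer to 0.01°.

Snell's law across each interface conserves sin θ / V, so sin θ_2 = V_2·sin θ₁/V₁.
sin θ_2 = 0.734 × sin 5.1° / 0.410 = 0.1591.
θ_2 = 9.16° from the vertical.

9.16°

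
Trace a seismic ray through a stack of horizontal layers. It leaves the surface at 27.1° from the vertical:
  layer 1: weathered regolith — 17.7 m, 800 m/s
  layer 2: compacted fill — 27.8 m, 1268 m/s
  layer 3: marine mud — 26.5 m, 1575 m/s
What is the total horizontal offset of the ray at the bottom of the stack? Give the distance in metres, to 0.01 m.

91.80 m

Apply Snell's law at each interface; in layer i the horizontal offset is hᵢ·tan θᵢ.
Layer 1: θ = 27.10°; offset = 17.7·tan 27.10° = 9.0575 m.
Layer 2: sin θ = 1268·sin 27.1°/800 = 0.7220, θ = 46.22°; offset = 27.8·tan 46.22° = 29.0129 m.
Layer 3: sin θ = 1575·sin 27.1°/800 = 0.8969, θ = 63.75°; offset = 26.5·tan 63.75° = 53.7310 m.
Σ offsets = 91.8014 m.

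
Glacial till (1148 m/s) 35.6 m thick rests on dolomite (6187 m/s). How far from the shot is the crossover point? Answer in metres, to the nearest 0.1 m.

x_cross = 2h·√((V₂+V₁)/(V₂−V₁)).
(V₂+V₁)/(V₂−V₁) = (6187+1148)/(6187−1148) = 1.4556; √ = 1.2065.
x_cross = 2·35.6·1.2065 = 85.90 m.

85.9 m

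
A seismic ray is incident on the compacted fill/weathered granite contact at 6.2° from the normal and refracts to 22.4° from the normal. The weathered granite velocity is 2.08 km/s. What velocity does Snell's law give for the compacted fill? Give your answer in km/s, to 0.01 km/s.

Snell's law: sin 6.2°/V₁ = sin 22.4°/V₂.
V₁ = V₂·sin 6.2°/sin 22.4° = 2.08 × 0.2834 = 0.59 km/s.

0.59 km/s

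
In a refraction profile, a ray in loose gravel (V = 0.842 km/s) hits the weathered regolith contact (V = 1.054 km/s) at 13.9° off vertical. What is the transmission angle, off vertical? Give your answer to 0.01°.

17.50°

sin θ₁/V₁ = sin θ₂/V₂ ⇒ sin θ₂ = 1.054·sin 13.9°/0.842 = 1.054·0.2402/0.842 = 0.3007.
θ₂ = arcsin 0.3007 = 17.50° from the normal.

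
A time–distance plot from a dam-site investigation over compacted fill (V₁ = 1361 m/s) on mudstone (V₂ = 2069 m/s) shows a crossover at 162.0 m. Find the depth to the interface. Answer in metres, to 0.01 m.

36.80 m

h = (x_cross/2)·√((V₂−V₁)/(V₂+V₁)).
(V₂−V₁)/(V₂+V₁) = (2069−1361)/(2069+1361) = 0.2064; √ = 0.4543.
h = (162.0/2)·0.4543 = 36.80 m.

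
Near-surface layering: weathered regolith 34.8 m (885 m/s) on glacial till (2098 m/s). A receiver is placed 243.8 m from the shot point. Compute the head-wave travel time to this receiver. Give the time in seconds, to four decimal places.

θ_c = arcsin(V₁/V₂) = arcsin(885/2098) = 24.95°, cos θ_c = 0.9067.
Intercept time tᵢ = 2h cos θ_c / V₁ = 2·34.8·0.9067/885 = 0.07130 s.
t = x/V₂ + tᵢ = 243.8/2098 + 0.07130 = 0.18751 s.

0.1875 s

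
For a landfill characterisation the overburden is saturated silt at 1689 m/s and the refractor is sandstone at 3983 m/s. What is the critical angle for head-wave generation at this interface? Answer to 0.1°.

At critical incidence the refracted ray runs along the interface (θ₂ = 90°), so sin θ_c = V₁/V₂.
θ_c = arcsin(1689/3983) = arcsin 0.4241 = 25.09°.

25.1°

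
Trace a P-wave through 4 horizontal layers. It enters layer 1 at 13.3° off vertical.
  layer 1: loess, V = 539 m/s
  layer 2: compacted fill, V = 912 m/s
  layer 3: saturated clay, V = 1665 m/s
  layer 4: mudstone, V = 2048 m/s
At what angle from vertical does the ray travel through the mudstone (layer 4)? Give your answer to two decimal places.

Ray parameter p = sin 13.3° / 539 = 4.2681e-04 s/m.
sin θ_4 = p·V_4 = 4.2681e-04 × 2048 = 0.8741.
θ_4 = 60.94° from the vertical.

60.94°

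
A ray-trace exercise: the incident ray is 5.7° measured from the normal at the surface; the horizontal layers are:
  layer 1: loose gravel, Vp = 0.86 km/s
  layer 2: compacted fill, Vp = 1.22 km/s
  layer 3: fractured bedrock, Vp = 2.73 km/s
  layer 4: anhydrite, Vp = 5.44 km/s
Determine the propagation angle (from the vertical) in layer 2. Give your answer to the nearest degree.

8°

Ray parameter p = sin 5.7° / 0.86 = 1.1549e-01 s/km.
sin θ_2 = p·V_2 = 1.1549e-01 × 1.22 = 0.1409.
θ_2 = arcsin 0.1409 = 8.10°.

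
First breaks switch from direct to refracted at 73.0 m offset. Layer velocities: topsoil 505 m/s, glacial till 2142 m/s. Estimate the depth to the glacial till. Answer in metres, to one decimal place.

x_cross = 2h·√((V₂+V₁)/(V₂−V₁)) → h = x_cross / (2·√((V₂+V₁)/(V₂−V₁))).
√((V₂+V₁)/(V₂−V₁)) = √((2142+505)/(2142−505)) = 1.2716.
h = 73.0 / (2·1.2716) = 28.70 m.

28.7 m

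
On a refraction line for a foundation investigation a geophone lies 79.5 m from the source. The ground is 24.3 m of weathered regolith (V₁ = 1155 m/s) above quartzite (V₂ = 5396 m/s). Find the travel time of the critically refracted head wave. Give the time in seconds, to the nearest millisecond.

0.056 s

t = x/V₂ + 2h·√(V₂²−V₁²)/(V₁V₂).
√(V₂²−V₁²) = √(5396²−1155²) = 5270.9 m/s; delay term = 2·24.3·5270.9/(1155·5396) = 0.04110 s.
t = 79.5/5396 + 0.04110 = 0.05584 s.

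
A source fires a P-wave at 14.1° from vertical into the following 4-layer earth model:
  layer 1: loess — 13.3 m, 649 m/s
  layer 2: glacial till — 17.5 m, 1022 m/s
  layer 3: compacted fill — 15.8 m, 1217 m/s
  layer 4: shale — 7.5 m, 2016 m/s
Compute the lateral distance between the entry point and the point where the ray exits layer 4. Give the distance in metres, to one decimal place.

Ray parameter p = sin 14.1° / 649 m/s = 3.7537e-04 s/m.
Layer 1: θ = 14.10°; offset = 13.3·tan 14.10° = 3.341 m.
Layer 2: sin θ = p·1022 = 0.3836 → θ = 22.56°; offset = 17.5·tan 22.56° = 7.270 m.
Layer 3: sin θ = p·1217 = 0.4568 → θ = 27.18°; offset = 15.8·tan 27.18° = 8.114 m.
Layer 4: sin θ = p·2016 = 0.7567 → θ = 49.18°; offset = 7.5·tan 49.18° = 8.682 m.
Σ offsets = 27.407 m.

27.4 m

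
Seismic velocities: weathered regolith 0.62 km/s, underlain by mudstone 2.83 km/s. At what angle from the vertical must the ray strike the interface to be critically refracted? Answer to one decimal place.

12.7°

Critical incidence: sin θ_c = V₁/V₂ = 0.62/2.83 = 0.2191.
θ_c = arcsin 0.2191 = 12.66°.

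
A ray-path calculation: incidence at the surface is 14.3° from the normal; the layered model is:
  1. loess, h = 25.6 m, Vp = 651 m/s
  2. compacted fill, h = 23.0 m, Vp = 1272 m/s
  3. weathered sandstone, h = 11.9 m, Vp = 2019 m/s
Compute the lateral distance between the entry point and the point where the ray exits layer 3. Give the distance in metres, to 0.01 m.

33.38 m

Ray parameter p = sin 14.3° / 651 m/s = 3.7941e-04 s/m.
Layer 1: θ = 14.30°; offset = 25.6·tan 14.30° = 6.5254 m.
Layer 2: sin θ = p·1272 = 0.4826 → θ = 28.86°; offset = 23.0·tan 28.86° = 12.6738 m.
Layer 3: sin θ = p·2019 = 0.7660 → θ = 50.00°; offset = 11.9·tan 50.00° = 14.1816 m.
Summing the layer offsets gives 33.3808 m.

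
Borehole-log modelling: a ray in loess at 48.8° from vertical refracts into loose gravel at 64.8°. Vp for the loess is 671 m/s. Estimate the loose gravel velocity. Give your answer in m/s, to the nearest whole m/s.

sin 48.8° = 0.7524; sin 64.8° = 0.9048.
V₂ = V₁·(sin θ₂/sin θ₁) = 671·(0.9048/0.7524) = 806.92 m/s.

807 m/s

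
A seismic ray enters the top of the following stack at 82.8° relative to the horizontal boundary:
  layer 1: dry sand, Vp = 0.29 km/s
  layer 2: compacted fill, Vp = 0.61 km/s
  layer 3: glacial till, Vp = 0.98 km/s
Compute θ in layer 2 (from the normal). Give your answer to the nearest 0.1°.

From the normal: θ₁ = 90° − 82.8° = 7.2°.
Ray parameter p = sin 7.2° / 0.29 = 4.3218e-01 s/km.
sin θ_2 = p·V_2 = 4.3218e-01 × 0.61 = 0.2636.
θ_2 = 15.29° from the vertical.

15.3°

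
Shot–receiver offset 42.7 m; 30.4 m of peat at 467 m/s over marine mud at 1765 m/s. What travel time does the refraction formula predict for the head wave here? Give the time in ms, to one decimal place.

149.7 ms

t = x/V₂ + 2h·√(V₂²−V₁²)/(V₁V₂).
√(V₂²−V₁²) = √(1765²−467²) = 1702.1 m/s; delay term = 2·30.4·1702.1/(467·1765) = 0.12555 s.
t = 42.7/1765 + 0.12555 = 0.14975 s.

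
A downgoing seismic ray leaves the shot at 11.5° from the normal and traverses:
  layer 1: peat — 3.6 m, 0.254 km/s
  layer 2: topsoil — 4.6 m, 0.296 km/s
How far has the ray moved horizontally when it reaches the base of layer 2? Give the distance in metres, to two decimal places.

1.83 m

Apply Snell's law at each interface; in layer i the horizontal offset is hᵢ·tan θᵢ.
Layer 1: θ = 11.50°; offset = 3.6·tan 11.50° = 0.7324 m.
Layer 2: sin θ = 0.296·sin 11.5°/0.254 = 0.2323, θ = 13.43°; offset = 4.6·tan 13.43° = 1.0988 m.
Summing the layer offsets gives 1.8312 m.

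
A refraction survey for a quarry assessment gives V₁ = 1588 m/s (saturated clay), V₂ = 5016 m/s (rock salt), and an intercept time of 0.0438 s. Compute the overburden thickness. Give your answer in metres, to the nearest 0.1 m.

h = tᵢ·V₁·V₂ / (2·√(V₂²−V₁²)).
√(V₂²−V₁²) = √(5016² − 1588²) = 4758.0 m/s.
h = 0.0438 s × 1588 × 5016 / (2 × 4758.0) = 36.66 m.

36.7 m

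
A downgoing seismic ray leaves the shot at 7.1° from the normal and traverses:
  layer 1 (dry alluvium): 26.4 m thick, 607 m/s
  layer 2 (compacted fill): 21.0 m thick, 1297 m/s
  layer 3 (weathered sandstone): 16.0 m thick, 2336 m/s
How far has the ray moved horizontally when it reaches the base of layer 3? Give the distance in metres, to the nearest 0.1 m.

Apply Snell's law at each interface; in layer i the horizontal offset is hᵢ·tan θᵢ.
Layer 1: θ = 7.10°; offset = 26.4·tan 7.10° = 3.288 m.
Layer 2: sin θ = 1297·sin 7.1°/607 = 0.2641, θ = 15.31°; offset = 21.0·tan 15.31° = 5.750 m.
Layer 3: sin θ = 2336·sin 7.1°/607 = 0.4757, θ = 28.40°; offset = 16.0·tan 28.40° = 8.652 m.
Σ offsets = 17.691 m.

17.7 m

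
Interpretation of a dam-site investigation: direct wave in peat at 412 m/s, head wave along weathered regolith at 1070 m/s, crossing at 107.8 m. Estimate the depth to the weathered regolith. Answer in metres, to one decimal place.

x_cross = 2h·√((V₂+V₁)/(V₂−V₁)) → h = x_cross / (2·√((V₂+V₁)/(V₂−V₁))).
√((V₂+V₁)/(V₂−V₁)) = √((1070+412)/(1070−412)) = 1.5008.
h = 107.8 / (2·1.5008) = 35.92 m.

35.9 m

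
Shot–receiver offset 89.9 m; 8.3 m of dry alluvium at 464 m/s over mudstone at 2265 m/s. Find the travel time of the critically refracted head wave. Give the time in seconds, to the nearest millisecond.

θ_c = arcsin(V₁/V₂) = arcsin(464/2265) = 11.82°, cos θ_c = 0.9788.
Intercept time tᵢ = 2h cos θ_c / V₁ = 2·8.3·0.9788/464 = 0.03502 s.
t = x/V₂ + tᵢ = 89.9/2265 + 0.03502 = 0.07471 s.

0.075 s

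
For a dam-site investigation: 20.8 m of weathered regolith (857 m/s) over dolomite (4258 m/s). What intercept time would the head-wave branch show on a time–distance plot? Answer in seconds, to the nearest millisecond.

tᵢ = 2h·√(V₂²−V₁²)/(V₁V₂).
√(V₂²−V₁²) = √(4258²−857²) = 4170.9 m/s.
tᵢ = 2·20.8·4170.9/(857·4258) = 0.04755 s.

0.048 s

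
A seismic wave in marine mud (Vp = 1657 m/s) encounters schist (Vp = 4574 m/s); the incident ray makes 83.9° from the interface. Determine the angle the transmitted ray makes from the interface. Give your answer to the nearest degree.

Angle from the normal: 90° − 83.9° = 6.1°.
sin θ₁/V₁ = sin θ₂/V₂ ⇒ sin θ₂ = 4574·sin 6.1°/1657 = 4574·0.1063/1657 = 0.2933.
θ₂ = arcsin 0.2933 = 17.06° from the normal.
From the interface: 90° − 17.06° = 72.94°.

73°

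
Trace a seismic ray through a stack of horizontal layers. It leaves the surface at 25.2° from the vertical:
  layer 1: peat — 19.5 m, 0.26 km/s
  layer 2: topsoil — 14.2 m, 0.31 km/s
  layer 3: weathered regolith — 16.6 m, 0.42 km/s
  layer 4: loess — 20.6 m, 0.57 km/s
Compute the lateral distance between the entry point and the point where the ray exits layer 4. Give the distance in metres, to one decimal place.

86.9 m

Ray parameter p = sin 25.2° / 0.26 km/s = 1.6376e+00 s/km.
Layer 1: θ = 25.20°; offset = 19.5·tan 25.20° = 9.176 m.
Layer 2: sin θ = p·0.31 = 0.5077 → θ = 30.51°; offset = 14.2·tan 30.51° = 8.367 m.
Layer 3: sin θ = p·0.42 = 0.6878 → θ = 43.46°; offset = 16.6·tan 43.46° = 15.729 m.
Layer 4: sin θ = p·0.57 = 0.9334 → θ = 68.98°; offset = 20.6·tan 68.98° = 53.602 m.
Summing the layer offsets gives 86.873 m.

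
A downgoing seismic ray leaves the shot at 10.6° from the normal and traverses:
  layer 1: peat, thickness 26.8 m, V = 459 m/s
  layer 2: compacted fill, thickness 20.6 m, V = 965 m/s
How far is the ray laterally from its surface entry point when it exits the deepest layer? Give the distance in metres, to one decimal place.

13.7 m

Ray parameter p = sin 10.6° / 459 m/s = 4.0077e-04 s/m.
Layer 1: θ = 10.60°; offset = 26.8·tan 10.60° = 5.015 m.
Layer 2: sin θ = p·965 = 0.3867 → θ = 22.75°; offset = 20.6·tan 22.75° = 8.639 m.
Total horizontal offset = 13.655 m.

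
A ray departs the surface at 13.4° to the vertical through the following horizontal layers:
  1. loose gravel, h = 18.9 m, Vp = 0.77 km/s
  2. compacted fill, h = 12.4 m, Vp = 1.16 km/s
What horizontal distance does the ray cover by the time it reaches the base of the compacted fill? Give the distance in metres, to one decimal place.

9.1 m

Ray parameter p = sin 13.4° / 0.77 km/s = 3.0097e-01 s/km.
Layer 1: θ = 13.40°; offset = 18.9·tan 13.40° = 4.503 m.
Layer 2: sin θ = p·1.16 = 0.3491 → θ = 20.43°; offset = 12.4·tan 20.43° = 4.620 m.
Σ offsets = 9.122 m.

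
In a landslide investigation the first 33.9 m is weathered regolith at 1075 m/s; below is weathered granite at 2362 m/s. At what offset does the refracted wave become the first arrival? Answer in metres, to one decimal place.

110.8 m

θ_c = arcsin(1075/2362) = 27.07°, so cos θ_c = 0.8904 and tᵢ = 2h cos θ_c/V₁ = 0.0562 s.
At crossover x/V₁ = x/V₂ + tᵢ ⇒ x = tᵢ/(1/V₁ − 1/V₂) = 0.05616/(9.3023e-04 − 4.2337e-04) = 110.80 m.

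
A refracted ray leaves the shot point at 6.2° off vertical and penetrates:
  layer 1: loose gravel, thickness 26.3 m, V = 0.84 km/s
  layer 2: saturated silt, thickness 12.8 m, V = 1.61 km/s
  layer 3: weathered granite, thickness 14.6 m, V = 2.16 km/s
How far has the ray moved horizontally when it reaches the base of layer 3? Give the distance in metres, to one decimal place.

9.8 m

Apply Snell's law at each interface; in layer i the horizontal offset is hᵢ·tan θᵢ.
Layer 1: θ = 6.20°; offset = 26.3·tan 6.20° = 2.857 m.
Layer 2: sin θ = 1.61·sin 6.2°/0.84 = 0.2070, θ = 11.95°; offset = 12.8·tan 11.95° = 2.708 m.
Layer 3: sin θ = 2.16·sin 6.2°/0.84 = 0.2777, θ = 16.12°; offset = 14.6·tan 16.12° = 4.221 m.
Σ offsets = 9.786 m.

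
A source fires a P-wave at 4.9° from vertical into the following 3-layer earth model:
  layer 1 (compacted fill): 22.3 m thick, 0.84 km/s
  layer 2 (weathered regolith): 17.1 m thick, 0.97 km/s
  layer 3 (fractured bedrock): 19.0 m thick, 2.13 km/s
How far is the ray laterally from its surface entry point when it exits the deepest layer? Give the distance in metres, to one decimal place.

7.8 m

Ray parameter p = sin 4.9° / 0.84 km/s = 1.0169e-01 s/km.
Layer 1: θ = 4.90°; offset = 22.3·tan 4.90° = 1.912 m.
Layer 2: sin θ = p·0.97 = 0.0986 → θ = 5.66°; offset = 17.1·tan 5.66° = 1.695 m.
Layer 3: sin θ = p·2.13 = 0.2166 → θ = 12.51°; offset = 19.0·tan 12.51° = 4.215 m.
Σ offsets = 7.822 m.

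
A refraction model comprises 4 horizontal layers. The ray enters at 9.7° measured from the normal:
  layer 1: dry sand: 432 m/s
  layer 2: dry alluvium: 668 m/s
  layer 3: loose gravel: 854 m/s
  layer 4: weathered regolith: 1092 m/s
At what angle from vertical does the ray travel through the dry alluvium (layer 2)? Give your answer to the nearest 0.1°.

Snell's law across each interface conserves sin θ / V, so sin θ_2 = V_2·sin θ₁/V₁.
sin θ_2 = 668 × sin 9.7° / 432 = 0.2605.
θ_2 = arcsin 0.2605 = 15.10°.

15.1°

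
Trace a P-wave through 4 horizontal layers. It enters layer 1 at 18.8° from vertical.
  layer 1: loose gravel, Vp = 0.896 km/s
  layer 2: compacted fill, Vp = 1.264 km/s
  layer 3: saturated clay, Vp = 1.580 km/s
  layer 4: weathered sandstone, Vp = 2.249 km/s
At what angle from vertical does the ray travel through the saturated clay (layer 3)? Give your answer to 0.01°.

Ray parameter p = sin 18.8° / 0.896 = 3.5967e-01 s/km.
sin θ_3 = p·V_3 = 3.5967e-01 × 1.580 = 0.5683.
θ_3 = arcsin 0.5683 = 34.63°.

34.63°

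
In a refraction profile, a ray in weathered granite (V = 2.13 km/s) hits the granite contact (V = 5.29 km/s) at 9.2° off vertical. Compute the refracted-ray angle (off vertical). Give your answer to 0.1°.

23.4°

sin θ₁/V₁ = sin θ₂/V₂ ⇒ sin θ₂ = 5.29·sin 9.2°/2.13 = 5.29·0.1599/2.13 = 0.3971.
θ₂ = arcsin 0.3971 = 23.40° from the normal.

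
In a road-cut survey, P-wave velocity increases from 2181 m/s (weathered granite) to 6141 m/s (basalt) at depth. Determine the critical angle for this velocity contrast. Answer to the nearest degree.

Critical incidence: sin θ_c = V₁/V₂ = 2181/6141 = 0.3552.
θ_c = arcsin 0.3552 = 20.80°.

21°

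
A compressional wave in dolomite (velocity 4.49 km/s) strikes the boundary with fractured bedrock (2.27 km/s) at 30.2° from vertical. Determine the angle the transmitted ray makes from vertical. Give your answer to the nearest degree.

sin θ₁/V₁ = sin θ₂/V₂ ⇒ sin θ₂ = 2.27·sin 30.2°/4.49 = 2.27·0.5030/4.49 = 0.2543.
θ₂ = sin⁻¹(0.2543) = 14.73° (from vertical).

15°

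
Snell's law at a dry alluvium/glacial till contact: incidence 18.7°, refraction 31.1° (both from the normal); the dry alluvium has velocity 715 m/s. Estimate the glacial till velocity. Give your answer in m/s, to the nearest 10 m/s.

sin 18.7° = 0.3206; sin 31.1° = 0.5165.
V₂ = V₁·(sin θ₂/sin θ₁) = 715·(0.5165/0.3206) = 1151.92 m/s.

1150 m/s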